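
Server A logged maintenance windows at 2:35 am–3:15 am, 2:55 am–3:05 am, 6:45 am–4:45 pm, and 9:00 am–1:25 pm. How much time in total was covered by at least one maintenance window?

Merged: 2:35 am–3:15 am, 6:45 am–4:45 pm.
Lengths: 40 min + 10 h = 10 h 40 min.

10 h 40 min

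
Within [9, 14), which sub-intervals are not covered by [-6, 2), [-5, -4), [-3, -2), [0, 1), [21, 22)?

Covered (merged): [-6, 2), [21, 22).
Uncovered inside [9, 14): [9, 14).

[9, 14)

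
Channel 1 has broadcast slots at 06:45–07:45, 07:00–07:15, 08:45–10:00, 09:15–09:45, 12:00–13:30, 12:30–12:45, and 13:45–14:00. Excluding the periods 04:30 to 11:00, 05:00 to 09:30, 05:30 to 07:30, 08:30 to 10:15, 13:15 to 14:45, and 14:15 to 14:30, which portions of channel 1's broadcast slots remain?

First set merges to 06:45-07:45, 08:45-10:00, 12:00-13:30, 13:45-14:00.
Second set merges to 04:30-11:00, 13:15-14:45.
06:45-07:45: entirely removed.
08:45-10:00: entirely removed.
12:00-13:30 \ B = 12:00-13:15.
13:45-14:00: entirely removed.

12:00-13:15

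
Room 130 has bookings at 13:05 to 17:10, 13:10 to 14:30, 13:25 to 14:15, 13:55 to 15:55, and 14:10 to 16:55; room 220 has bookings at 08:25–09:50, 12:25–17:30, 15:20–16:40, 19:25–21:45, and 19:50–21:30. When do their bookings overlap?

13:05–17:10

First set merges to 13:05–17:10.
Second set merges to 08:25–09:50, 12:25–17:30, 19:25–21:45.
13:05–17:10 overlaps B on 13:05–17:10.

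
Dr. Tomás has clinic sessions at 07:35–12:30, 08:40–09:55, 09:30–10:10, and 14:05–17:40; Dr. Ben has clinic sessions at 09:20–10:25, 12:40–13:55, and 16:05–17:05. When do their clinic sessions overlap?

09:20-10:25, 16:05-17:05

First set merges to 07:35-12:30, 14:05-17:40.
07:35-12:30 ∩ B → 09:20-10:25.
14:05-17:40 ∩ B → 16:05-17:05.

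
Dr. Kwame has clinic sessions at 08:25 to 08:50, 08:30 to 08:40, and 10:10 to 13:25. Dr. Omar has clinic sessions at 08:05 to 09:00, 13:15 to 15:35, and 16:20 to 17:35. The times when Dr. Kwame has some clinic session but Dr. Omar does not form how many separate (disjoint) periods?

1

Merge the first list: 08:25–08:50, 10:10–13:25.
A \ B = 10:10–13:15.
That is 1 disjoint piece.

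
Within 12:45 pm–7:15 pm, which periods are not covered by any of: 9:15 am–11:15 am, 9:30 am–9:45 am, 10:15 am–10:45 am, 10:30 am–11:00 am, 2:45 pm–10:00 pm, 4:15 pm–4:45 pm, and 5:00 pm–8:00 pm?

12:45 pm–2:45 pm

Covered (merged): 9:15 am–11:15 am, 2:45 pm–10:00 pm.
Gaps within 12:45 pm–7:15 pm: 12:45 pm–2:45 pm.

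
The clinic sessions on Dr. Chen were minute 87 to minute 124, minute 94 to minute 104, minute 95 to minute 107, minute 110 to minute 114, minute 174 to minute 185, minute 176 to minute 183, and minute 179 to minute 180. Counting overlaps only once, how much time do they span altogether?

Merged: minute 87 to minute 124, minute 174 to minute 185.
Lengths: 37 minutes + 11 minutes = 48 minutes.

48 minutes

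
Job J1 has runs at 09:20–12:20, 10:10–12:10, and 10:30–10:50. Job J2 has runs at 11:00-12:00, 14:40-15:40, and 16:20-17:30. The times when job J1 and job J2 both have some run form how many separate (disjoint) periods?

Merge the first list: 09:20–12:20.
A ∩ B = 11:00–12:00.
That is 1 disjoint piece.

1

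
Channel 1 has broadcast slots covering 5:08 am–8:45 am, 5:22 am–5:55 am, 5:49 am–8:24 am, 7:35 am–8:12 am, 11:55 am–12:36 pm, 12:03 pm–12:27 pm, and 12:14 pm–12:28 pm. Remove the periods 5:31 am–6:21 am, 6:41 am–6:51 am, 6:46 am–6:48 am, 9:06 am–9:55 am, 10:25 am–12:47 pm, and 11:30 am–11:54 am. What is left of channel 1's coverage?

First set merges to 5:08 am-8:45 am, 11:55 am-12:36 pm.
Second set merges to 5:31 am-6:21 am, 6:41 am-6:51 am, 9:06 am-9:55 am, 10:25 am-12:47 pm.
5:08 am-8:45 am minus B → 5:08 am-5:31 am, 6:21 am-6:41 am, 6:51 am-8:45 am.
11:55 am-12:36 pm: fully covered by B → removed.

5:08 am-5:31 am, 6:21 am-6:41 am, 6:51 am-8:45 am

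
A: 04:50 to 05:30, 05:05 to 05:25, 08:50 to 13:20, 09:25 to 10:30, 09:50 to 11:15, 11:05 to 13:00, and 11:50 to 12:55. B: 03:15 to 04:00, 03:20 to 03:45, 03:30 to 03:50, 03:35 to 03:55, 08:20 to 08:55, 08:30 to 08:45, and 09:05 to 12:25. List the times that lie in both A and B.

08:50–08:55, 09:05–12:25

Merge the first list: 04:50–05:30, 08:50–13:20.
Merge the second list: 03:15–04:00, 08:20–08:55, 09:05–12:25.
04:50–05:30 falls entirely outside B.
08:50–13:20 overlaps B on 08:50–08:55, 09:05–12:25.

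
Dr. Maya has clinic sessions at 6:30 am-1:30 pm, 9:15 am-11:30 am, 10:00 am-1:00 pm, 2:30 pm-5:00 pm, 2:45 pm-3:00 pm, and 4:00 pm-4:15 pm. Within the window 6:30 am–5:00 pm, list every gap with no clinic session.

After merging, the occupied span is 6:30 am–1:30 pm, 2:30 pm–5:00 pm.
Complement within 6:30 am–5:00 pm: 1:30 pm–2:30 pm.

1:30 pm–2:30 pm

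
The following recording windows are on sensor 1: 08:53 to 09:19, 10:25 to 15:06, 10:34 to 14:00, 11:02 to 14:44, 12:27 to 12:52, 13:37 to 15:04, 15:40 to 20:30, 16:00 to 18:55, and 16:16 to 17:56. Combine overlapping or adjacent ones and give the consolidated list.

10:25–15:06 is disjoint → start new block.
10:34–14:00 overlaps/touches 10:25–15:06 → extend to 10:25–15:06.
11:02–14:44 overlaps/touches 10:25–15:06 → extend to 10:25–15:06.
12:27–12:52 overlaps/touches 10:25–15:06 → extend to 10:25–15:06.
13:37–15:04 overlaps/touches 10:25–15:06 → extend to 10:25–15:06.
15:40–20:30 is disjoint → start new block.
16:00–18:55 overlaps/touches 15:40–20:30 → extend to 15:40–20:30.
16:16–17:56 overlaps/touches 15:40–20:30 → extend to 15:40–20:30.

08:53–09:19, 10:25–15:06, 15:40–20:30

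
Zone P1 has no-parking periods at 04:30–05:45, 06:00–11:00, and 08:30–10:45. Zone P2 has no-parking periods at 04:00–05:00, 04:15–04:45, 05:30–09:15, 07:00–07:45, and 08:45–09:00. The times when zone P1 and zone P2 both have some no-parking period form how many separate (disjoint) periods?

3

A, merged: 04:30–05:45, 06:00–11:00.
B, merged: 04:00–05:00, 05:30–09:15.
A ∩ B = 04:30–05:00, 05:30–05:45, 06:00–09:15.
That is 3 disjoint pieces.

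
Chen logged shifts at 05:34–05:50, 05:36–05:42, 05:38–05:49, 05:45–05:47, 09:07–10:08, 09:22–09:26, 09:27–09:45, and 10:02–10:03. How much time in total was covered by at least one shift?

Merged: 05:34–05:50, 09:07–10:08.
Lengths: 16 min + 1 h 1 min = 1 h 17 min.

1 h 17 min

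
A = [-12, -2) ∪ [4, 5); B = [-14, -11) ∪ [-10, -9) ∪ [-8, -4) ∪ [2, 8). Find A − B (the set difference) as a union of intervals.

[-12, -2) with B removed leaves [-11, -10), [-9, -8), [-4, -2).
[4, 5) lies entirely inside B → drops out.

[-11, -10) ∪ [-9, -8) ∪ [-4, -2)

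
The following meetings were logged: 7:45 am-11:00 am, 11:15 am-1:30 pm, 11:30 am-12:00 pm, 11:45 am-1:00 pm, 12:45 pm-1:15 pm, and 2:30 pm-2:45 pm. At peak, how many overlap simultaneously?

Walk the sorted start/end points keeping a running depth.
The depth first hits 3 at 11:45 am.

3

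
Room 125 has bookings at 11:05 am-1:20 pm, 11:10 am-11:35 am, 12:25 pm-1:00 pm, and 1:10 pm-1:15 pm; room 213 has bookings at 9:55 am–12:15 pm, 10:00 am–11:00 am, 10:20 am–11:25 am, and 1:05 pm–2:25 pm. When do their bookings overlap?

A, merged: 11:05 am-1:20 pm.
B, merged: 9:55 am-12:15 pm, 1:05 pm-2:25 pm.
11:05 am-1:20 pm ∩ B → 11:05 am-12:15 pm, 1:05 pm-1:20 pm.

11:05 am-12:15 pm, 1:05 pm-1:20 pm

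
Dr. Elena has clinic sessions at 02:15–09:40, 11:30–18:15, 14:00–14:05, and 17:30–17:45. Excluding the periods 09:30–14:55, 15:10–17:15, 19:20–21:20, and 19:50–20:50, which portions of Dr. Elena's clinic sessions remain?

02:15–09:30, 14:55–15:10, 17:15–18:15

A, merged: 02:15–09:40, 11:30–18:15.
B, merged: 09:30–14:55, 15:10–17:15, 19:20–21:20.
02:15–09:40 with B removed leaves 02:15–09:30.
11:30–18:15 with B removed leaves 14:55–15:10, 17:15–18:15.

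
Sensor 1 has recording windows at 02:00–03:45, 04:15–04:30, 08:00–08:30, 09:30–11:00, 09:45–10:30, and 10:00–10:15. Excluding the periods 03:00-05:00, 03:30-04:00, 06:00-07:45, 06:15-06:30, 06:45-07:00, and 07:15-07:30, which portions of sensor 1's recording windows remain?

First set merges to 02:00–03:45, 04:15–04:30, 08:00–08:30, 09:30–11:00.
Second set merges to 03:00–05:00, 06:00–07:45.
02:00–03:45 minus B → 02:00–03:00.
04:15–04:30: fully covered by B → removed.
08:00–08:30: no B overlap → unchanged.
09:30–11:00: no B overlap → unchanged.

02:00–03:00, 08:00–08:30, 09:30–11:00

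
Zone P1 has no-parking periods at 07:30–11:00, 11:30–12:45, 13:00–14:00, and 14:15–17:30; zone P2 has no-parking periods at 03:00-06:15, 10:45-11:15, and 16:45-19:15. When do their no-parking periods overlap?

07:30–11:00 overlaps B on 10:45–11:00.
11:30–12:45 falls entirely outside B.
13:00–14:00 falls entirely outside B.
14:15–17:30 overlaps B on 16:45–17:30.

10:45–11:00, 16:45–17:30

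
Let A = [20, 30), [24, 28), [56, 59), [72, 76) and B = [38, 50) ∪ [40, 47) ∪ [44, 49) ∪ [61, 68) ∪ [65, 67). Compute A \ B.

First set merges to [20, 30), [56, 59), [72, 76).
Second set merges to [38, 50), [61, 68).
[20, 30): nothing removed.
[56, 59): nothing removed.
[72, 76): nothing removed.

[20, 30) ∪ [56, 59) ∪ [72, 76)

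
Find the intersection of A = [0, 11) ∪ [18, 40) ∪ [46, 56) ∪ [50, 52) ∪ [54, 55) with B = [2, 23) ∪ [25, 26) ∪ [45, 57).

First set merges to [0, 11), [18, 40), [46, 56).
[0, 11) ∩ B → [2, 11).
[18, 40) ∩ B → [18, 23), [25, 26).
[46, 56) ∩ B → [46, 56).

[2, 11) ∪ [18, 23) ∪ [25, 26) ∪ [46, 56)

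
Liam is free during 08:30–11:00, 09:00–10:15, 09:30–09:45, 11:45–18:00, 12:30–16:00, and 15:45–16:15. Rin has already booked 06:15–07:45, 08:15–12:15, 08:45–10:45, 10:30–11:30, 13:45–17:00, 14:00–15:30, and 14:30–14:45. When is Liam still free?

A, merged: 08:30–11:00, 11:45–18:00.
B, merged: 06:15–07:45, 08:15–12:15, 13:45–17:00.
08:30–11:00 lies entirely inside B → drops out.
11:45–18:00 with B removed leaves 12:15–13:45, 17:00–18:00.

12:15–13:45, 17:00–18:00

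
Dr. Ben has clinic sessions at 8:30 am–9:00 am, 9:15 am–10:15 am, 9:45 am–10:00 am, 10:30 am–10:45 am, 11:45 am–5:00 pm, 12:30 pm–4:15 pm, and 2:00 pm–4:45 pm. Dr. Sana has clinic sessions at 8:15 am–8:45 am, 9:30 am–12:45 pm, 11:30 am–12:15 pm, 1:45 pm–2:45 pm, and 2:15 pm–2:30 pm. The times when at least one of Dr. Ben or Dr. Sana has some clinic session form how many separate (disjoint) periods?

Merge the first list: 8:30 am–9:00 am, 9:15 am–10:15 am, 10:30 am–10:45 am, 11:45 am–5:00 pm.
Merge the second list: 8:15 am–8:45 am, 9:30 am–12:45 pm, 1:45 pm–2:45 pm.
A ∪ B = 8:15 am–9:00 am, 9:15 am–5:00 pm.
That is 2 disjoint pieces.

2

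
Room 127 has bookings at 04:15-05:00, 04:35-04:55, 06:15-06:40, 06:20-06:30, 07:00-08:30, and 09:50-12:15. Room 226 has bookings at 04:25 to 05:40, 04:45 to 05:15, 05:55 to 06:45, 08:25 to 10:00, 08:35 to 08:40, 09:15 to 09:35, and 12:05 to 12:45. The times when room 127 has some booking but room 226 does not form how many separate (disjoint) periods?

A, merged: 04:15–05:00, 06:15–06:40, 07:00–08:30, 09:50–12:15.
B, merged: 04:25–05:40, 05:55–06:45, 08:25–10:00, 12:05–12:45.
A \ B = 04:15–04:25, 07:00–08:25, 10:00–12:05.
That is 3 disjoint pieces.

3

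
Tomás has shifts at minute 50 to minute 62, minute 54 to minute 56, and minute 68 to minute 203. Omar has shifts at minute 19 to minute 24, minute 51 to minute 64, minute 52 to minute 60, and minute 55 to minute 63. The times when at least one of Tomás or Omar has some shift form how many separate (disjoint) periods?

3

First set merges to minute 50 to minute 62, minute 68 to minute 203.
Second set merges to minute 19 to minute 24, minute 51 to minute 64.
A ∪ B = minute 19 to minute 24, minute 50 to minute 64, minute 68 to minute 203.
That is 3 disjoint pieces.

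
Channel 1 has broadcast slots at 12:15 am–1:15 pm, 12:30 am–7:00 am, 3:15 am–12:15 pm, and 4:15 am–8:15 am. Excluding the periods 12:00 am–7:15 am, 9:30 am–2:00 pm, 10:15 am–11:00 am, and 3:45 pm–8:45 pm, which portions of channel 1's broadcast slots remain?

Merge the first list: 12:15 am-1:15 pm.
Merge the second list: 12:00 am-7:15 am, 9:30 am-2:00 pm, 3:45 pm-8:45 pm.
12:15 am-1:15 pm \ B = 7:15 am-9:30 am.

7:15 am-9:30 am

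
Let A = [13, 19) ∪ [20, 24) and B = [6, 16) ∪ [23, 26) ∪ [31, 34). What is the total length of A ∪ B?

A ∪ B = [6, 19), [20, 26), [31, 34).
Total: 13 + 6 + 3 = 22.

22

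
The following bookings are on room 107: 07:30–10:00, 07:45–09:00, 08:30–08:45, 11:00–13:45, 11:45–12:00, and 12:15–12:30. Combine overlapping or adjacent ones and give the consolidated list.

07:30-10:00, 11:00-13:45

07:45-09:00 overlaps/touches 07:30-10:00 → extend to 07:30-10:00.
08:30-08:45 overlaps/touches 07:30-10:00 → extend to 07:30-10:00.
11:00-13:45 is disjoint → start new block.
11:45-12:00 overlaps/touches 11:00-13:45 → extend to 11:00-13:45.
12:15-12:30 overlaps/touches 11:00-13:45 → extend to 11:00-13:45.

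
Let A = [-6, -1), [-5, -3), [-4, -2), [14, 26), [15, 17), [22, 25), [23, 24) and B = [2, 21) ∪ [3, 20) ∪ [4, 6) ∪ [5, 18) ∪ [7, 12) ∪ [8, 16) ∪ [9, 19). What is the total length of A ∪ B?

29

First set merges to [-6, -1), [14, 26).
Second set merges to [2, 21).
A ∪ B = [-6, -1), [2, 26).
Total: 5 + 24 = 29.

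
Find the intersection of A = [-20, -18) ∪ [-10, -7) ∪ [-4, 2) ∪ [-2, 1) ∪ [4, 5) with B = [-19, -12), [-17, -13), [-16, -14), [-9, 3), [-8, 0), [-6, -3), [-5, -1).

[-19, -18) ∪ [-9, -7) ∪ [-4, 2)

First set merges to [-20, -18), [-10, -7), [-4, 2), [4, 5).
Second set merges to [-19, -12), [-9, 3).
[-20, -18) meets the second set on [-19, -18).
[-10, -7) meets the second set on [-9, -7).
[-4, 2) meets the second set on [-4, 2).
[4, 5): no overlap with the second set.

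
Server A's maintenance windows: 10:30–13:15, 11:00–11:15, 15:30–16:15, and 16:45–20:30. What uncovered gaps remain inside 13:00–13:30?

13:15–13:30

Covered (merged): 10:30–13:15, 15:30–16:15, 16:45–20:30.
Uncovered inside 13:00–13:30: 13:15–13:30.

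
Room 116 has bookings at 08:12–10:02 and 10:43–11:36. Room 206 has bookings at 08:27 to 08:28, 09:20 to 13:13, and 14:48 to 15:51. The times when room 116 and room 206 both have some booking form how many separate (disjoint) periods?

3

A ∩ B = 08:27–08:28, 09:20–10:02, 10:43–11:36.
That is 3 disjoint pieces.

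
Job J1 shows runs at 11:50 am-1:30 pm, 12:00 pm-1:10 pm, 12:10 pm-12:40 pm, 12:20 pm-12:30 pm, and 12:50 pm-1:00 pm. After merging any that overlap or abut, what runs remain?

12:00 pm-1:10 pm overlaps/touches 11:50 am-1:30 pm → extend to 11:50 am-1:30 pm.
12:10 pm-12:40 pm overlaps/touches 11:50 am-1:30 pm → extend to 11:50 am-1:30 pm.
12:20 pm-12:30 pm overlaps/touches 11:50 am-1:30 pm → extend to 11:50 am-1:30 pm.
12:50 pm-1:00 pm overlaps/touches 11:50 am-1:30 pm → extend to 11:50 am-1:30 pm.

11:50 am-1:30 pm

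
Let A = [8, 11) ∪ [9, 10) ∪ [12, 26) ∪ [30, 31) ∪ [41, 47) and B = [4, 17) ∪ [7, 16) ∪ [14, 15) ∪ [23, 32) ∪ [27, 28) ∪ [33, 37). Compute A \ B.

[17, 23) ∪ [41, 47)

A, merged: [8, 11), [12, 26), [30, 31), [41, 47).
B, merged: [4, 17), [23, 32), [33, 37).
[8, 11): fully covered by B → removed.
[12, 26) minus B → [17, 23).
[30, 31): fully covered by B → removed.
[41, 47): no B overlap → unchanged.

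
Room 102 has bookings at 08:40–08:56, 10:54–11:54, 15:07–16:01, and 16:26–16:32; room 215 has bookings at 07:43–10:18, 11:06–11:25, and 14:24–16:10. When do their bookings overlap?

08:40-08:56, 11:06-11:25, 15:07-16:01

08:40-08:56 overlaps B on 08:40-08:56.
10:54-11:54 overlaps B on 11:06-11:25.
15:07-16:01 overlaps B on 15:07-16:01.
16:26-16:32 falls entirely outside B.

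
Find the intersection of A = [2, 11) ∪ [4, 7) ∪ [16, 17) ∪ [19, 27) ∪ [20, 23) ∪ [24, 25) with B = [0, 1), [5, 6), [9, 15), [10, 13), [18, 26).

[5, 6) ∪ [9, 11) ∪ [19, 26)

First set merges to [2, 11), [16, 17), [19, 27).
Second set merges to [0, 1), [5, 6), [9, 15), [18, 26).
[2, 11) overlaps B on [5, 6), [9, 11).
[16, 17) falls entirely outside B.
[19, 27) overlaps B on [19, 26).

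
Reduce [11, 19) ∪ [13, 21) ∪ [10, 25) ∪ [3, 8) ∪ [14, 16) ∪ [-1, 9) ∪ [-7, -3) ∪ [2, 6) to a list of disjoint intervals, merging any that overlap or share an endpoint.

[-7, -3) ∪ [-1, 9) ∪ [10, 25)

Sort by start: [-7, -3), [-1, 9), [2, 6), [3, 8), [10, 25), [11, 19), [13, 21), [14, 16).
[-1, 9) is disjoint → start new block.
[2, 6) overlaps/touches [-1, 9) → extend to [-1, 9).
[3, 8) overlaps/touches [-1, 9) → extend to [-1, 9).
[10, 25) is disjoint → start new block.
[11, 19) overlaps/touches [10, 25) → extend to [10, 25).
[13, 21) overlaps/touches [10, 25) → extend to [10, 25).
[14, 16) overlaps/touches [10, 25) → extend to [10, 25).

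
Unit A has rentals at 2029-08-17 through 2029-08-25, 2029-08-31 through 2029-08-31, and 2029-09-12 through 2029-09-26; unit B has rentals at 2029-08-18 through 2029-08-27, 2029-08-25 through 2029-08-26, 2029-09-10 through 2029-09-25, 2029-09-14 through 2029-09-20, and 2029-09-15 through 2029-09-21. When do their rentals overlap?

2029-08-18 through 2029-08-25, 2029-09-12 through 2029-09-25

Merge the second list: 2029-08-18 through 2029-08-27, 2029-09-10 through 2029-09-25.
2029-08-17 through 2029-08-25 ∩ B → 2029-08-18 through 2029-08-25.
2029-08-31 through 2029-08-31 meets no B interval.
2029-09-12 through 2029-09-26 ∩ B → 2029-09-12 through 2029-09-25.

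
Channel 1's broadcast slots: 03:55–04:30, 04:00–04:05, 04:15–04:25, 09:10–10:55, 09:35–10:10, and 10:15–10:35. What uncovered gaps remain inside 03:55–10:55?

Covered (merged): 03:55–04:30, 09:10–10:55.
Gaps within 03:55–10:55: 04:30–09:10.

04:30–09:10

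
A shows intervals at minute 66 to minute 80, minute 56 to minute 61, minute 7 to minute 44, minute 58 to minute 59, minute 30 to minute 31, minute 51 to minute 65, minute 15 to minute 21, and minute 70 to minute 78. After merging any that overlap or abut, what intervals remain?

minute 7 to minute 44, minute 51 to minute 65, minute 66 to minute 80

Sort by start: minute 7 to minute 44, minute 15 to minute 21, minute 30 to minute 31, minute 51 to minute 65, minute 56 to minute 61, minute 58 to minute 59, minute 66 to minute 80, minute 70 to minute 78.
minute 15 to minute 21 overlaps/touches minute 7 to minute 44 → extend to minute 7 to minute 44.
minute 30 to minute 31 overlaps/touches minute 7 to minute 44 → extend to minute 7 to minute 44.
minute 51 to minute 65 is disjoint → start new block.
minute 56 to minute 61 overlaps/touches minute 51 to minute 65 → extend to minute 51 to minute 65.
minute 58 to minute 59 overlaps/touches minute 51 to minute 65 → extend to minute 51 to minute 65.
minute 66 to minute 80 is disjoint → start new block.
minute 70 to minute 78 overlaps/touches minute 66 to minute 80 → extend to minute 66 to minute 80.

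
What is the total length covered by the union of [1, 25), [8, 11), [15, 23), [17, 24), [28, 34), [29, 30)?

30

Merged: [1, 25), [28, 34).
Lengths: 24 + 6 = 30.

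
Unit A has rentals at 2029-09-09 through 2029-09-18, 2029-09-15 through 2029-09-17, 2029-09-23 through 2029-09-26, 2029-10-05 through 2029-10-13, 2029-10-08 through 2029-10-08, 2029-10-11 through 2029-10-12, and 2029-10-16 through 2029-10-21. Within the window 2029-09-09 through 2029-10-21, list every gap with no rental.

The merged coverage is 2029-09-09 through 2029-09-18, 2029-09-23 through 2029-09-26, 2029-10-05 through 2029-10-13, 2029-10-16 through 2029-10-21.
Uncovered inside 2029-09-09 through 2029-10-21: 2029-09-19 through 2029-09-22, 2029-09-27 through 2029-10-04, 2029-10-14 through 2029-10-15.

2029-09-19 through 2029-09-22, 2029-09-27 through 2029-10-04, 2029-10-14 through 2029-10-15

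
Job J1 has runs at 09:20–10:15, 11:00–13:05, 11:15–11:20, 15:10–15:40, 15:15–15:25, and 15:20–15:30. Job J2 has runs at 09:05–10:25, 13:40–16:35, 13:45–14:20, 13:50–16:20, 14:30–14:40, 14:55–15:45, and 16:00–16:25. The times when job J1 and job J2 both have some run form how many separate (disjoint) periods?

2

First set merges to 09:20–10:15, 11:00–13:05, 15:10–15:40.
Second set merges to 09:05–10:25, 13:40–16:35.
A ∩ B = 09:20–10:15, 15:10–15:40.
That is 2 disjoint pieces.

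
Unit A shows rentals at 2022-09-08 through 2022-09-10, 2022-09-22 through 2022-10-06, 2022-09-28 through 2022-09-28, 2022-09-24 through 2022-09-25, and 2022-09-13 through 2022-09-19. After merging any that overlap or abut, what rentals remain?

Sort by start: 2022-09-08 through 2022-09-10, 2022-09-13 through 2022-09-19, 2022-09-22 through 2022-10-06, 2022-09-24 through 2022-09-25, 2022-09-28 through 2022-09-28.
2022-09-13 through 2022-09-19 is disjoint → start new block.
2022-09-22 through 2022-10-06 is disjoint → start new block.
2022-09-24 through 2022-09-25 overlaps/touches 2022-09-22 through 2022-10-06 → extend to 2022-09-22 through 2022-10-06.
2022-09-28 through 2022-09-28 overlaps/touches 2022-09-22 through 2022-10-06 → extend to 2022-09-22 through 2022-10-06.

2022-09-08 through 2022-09-10, 2022-09-13 through 2022-09-19, 2022-09-22 through 2022-10-06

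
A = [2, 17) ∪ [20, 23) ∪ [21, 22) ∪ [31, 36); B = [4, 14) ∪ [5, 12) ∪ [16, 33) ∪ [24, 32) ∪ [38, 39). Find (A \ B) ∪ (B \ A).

A, merged: [2, 17), [20, 23), [31, 36).
B, merged: [4, 14), [16, 33), [38, 39).
Only in the first: [2, 4), [14, 16), [33, 36).
Only in the second: [17, 20), [23, 31), [38, 39).
Together these are the periods covered by exactly one.

[2, 4) ∪ [14, 16) ∪ [17, 20) ∪ [23, 31) ∪ [33, 36) ∪ [38, 39)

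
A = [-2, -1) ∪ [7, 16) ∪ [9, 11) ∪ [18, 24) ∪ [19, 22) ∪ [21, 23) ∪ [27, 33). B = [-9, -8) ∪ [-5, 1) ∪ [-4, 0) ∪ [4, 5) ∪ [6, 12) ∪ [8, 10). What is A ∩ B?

First set merges to [-2, -1), [7, 16), [18, 24), [27, 33).
Second set merges to [-9, -8), [-5, 1), [4, 5), [6, 12).
[-2, -1) overlaps B on [-2, -1).
[7, 16) overlaps B on [7, 12).
[18, 24) falls entirely outside B.
[27, 33) falls entirely outside B.

[-2, -1) ∪ [7, 12)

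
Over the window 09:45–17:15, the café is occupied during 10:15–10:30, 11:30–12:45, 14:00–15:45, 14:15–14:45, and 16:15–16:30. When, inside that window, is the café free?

Covered (merged): 10:15–10:30, 11:30–12:45, 14:00–15:45, 16:15–16:30.
Uncovered inside 09:45–17:15: 09:45–10:15, 10:30–11:30, 12:45–14:00, 15:45–16:15, 16:30–17:15.

09:45–10:15, 10:30–11:30, 12:45–14:00, 15:45–16:15, 16:30–17:15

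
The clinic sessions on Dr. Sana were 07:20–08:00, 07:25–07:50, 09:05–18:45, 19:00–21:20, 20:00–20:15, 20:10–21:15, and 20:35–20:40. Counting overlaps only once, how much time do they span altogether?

12 h 40 min

Merged: 07:20–08:00, 09:05–18:45, 19:00–21:20.
Lengths: 40 min + 9 h 40 min + 2 h 20 min = 12 h 40 min.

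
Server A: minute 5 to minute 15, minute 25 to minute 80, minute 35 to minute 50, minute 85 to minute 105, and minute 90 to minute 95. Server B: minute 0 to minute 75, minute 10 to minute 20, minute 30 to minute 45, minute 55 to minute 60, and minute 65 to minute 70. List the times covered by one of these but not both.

minute 0 to minute 5, minute 15 to minute 25, minute 75 to minute 80, minute 85 to minute 105

Merge the first list: minute 5 to minute 15, minute 25 to minute 80, minute 85 to minute 105.
Merge the second list: minute 0 to minute 75.
A \ B = minute 75 to minute 80, minute 85 to minute 105.
B \ A = minute 0 to minute 5, minute 15 to minute 25.
Union of the two gives the symmetric difference.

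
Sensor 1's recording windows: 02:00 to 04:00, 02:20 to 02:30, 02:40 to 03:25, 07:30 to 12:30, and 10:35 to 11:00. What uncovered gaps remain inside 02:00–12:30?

After merging, the occupied span is 02:00–04:00, 07:30–12:30.
Uncovered inside 02:00–12:30: 04:00–07:30.

04:00–07:30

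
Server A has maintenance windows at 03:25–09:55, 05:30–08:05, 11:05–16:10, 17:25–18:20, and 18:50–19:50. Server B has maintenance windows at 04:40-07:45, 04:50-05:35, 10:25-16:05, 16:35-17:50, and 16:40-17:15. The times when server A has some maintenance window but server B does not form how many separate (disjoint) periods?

5

Merge the first list: 03:25-09:55, 11:05-16:10, 17:25-18:20, 18:50-19:50.
Merge the second list: 04:40-07:45, 10:25-16:05, 16:35-17:50.
A \ B = 03:25-04:40, 07:45-09:55, 16:05-16:10, 17:50-18:20, 18:50-19:50.
That is 5 disjoint pieces.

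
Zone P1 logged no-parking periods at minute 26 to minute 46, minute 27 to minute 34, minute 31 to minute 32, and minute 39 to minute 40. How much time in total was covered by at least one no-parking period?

20 minutes

Merged: minute 26 to minute 46.
Length: 20 minutes.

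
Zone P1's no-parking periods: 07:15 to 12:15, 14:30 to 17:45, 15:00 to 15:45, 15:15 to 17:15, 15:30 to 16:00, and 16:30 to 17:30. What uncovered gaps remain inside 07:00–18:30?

After merging, the occupied span is 07:15–12:15, 14:30–17:45.
Uncovered inside 07:00–18:30: 07:00–07:15, 12:15–14:30, 17:45–18:30.

07:00–07:15, 12:15–14:30, 17:45–18:30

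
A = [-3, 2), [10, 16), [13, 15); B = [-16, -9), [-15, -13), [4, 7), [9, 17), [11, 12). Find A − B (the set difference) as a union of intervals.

[-3, 2)

A, merged: [-3, 2), [10, 16).
B, merged: [-16, -9), [4, 7), [9, 17).
[-3, 2): no B overlap → unchanged.
[10, 16): fully covered by B → removed.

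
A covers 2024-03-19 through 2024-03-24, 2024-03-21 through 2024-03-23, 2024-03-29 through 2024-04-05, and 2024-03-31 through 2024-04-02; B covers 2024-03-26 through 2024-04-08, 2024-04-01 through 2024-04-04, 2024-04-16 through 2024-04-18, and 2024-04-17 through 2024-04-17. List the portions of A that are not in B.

Merge the first list: 2024-03-19 through 2024-03-24, 2024-03-29 through 2024-04-05.
Merge the second list: 2024-03-26 through 2024-04-08, 2024-04-16 through 2024-04-18.
2024-03-19 through 2024-03-24: nothing removed.
2024-03-29 through 2024-04-05: entirely removed.

2024-03-19 through 2024-03-24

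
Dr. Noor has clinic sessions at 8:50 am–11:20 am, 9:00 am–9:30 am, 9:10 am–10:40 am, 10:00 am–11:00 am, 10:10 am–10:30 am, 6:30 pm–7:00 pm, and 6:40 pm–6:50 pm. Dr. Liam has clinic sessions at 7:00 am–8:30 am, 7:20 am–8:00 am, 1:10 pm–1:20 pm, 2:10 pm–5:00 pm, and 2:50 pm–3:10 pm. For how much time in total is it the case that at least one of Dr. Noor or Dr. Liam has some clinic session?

7 h 30 min

First set merges to 8:50 am–11:20 am, 6:30 pm–7:00 pm.
Second set merges to 7:00 am–8:30 am, 1:10 pm–1:20 pm, 2:10 pm–5:00 pm.
A ∪ B = 7:00 am–8:30 am, 8:50 am–11:20 am, 1:10 pm–1:20 pm, 2:10 pm–5:00 pm, 6:30 pm–7:00 pm.
Total: 1 h 30 min + 2 h 30 min + 10 min + 2 h 50 min + 30 min = 7 h 30 min.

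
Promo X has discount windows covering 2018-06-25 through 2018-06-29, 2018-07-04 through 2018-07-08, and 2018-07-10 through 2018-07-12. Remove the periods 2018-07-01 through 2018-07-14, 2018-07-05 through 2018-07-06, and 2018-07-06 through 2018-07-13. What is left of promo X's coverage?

2018-06-25 through 2018-06-29

B, merged: 2018-07-01 through 2018-07-14.
2018-06-25 through 2018-06-29 is untouched.
2018-07-04 through 2018-07-08 lies entirely inside B → drops out.
2018-07-10 through 2018-07-12 lies entirely inside B → drops out.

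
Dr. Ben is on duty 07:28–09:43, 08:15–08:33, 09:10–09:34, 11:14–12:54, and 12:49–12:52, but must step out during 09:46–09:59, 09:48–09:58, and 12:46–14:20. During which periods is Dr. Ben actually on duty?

07:28-09:43, 11:14-12:46

First set merges to 07:28-09:43, 11:14-12:54.
Second set merges to 09:46-09:59, 12:46-14:20.
07:28-09:43 is untouched.
11:14-12:54 with B removed leaves 11:14-12:46.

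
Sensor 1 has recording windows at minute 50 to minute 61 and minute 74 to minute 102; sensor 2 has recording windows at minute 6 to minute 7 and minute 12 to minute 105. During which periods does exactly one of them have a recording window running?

minute 6 to minute 7, minute 12 to minute 50, minute 61 to minute 74, minute 102 to minute 105

Only in the first: none.
Only in the second: minute 6 to minute 7, minute 12 to minute 50, minute 61 to minute 74, minute 102 to minute 105.
Together these are the periods covered by exactly one.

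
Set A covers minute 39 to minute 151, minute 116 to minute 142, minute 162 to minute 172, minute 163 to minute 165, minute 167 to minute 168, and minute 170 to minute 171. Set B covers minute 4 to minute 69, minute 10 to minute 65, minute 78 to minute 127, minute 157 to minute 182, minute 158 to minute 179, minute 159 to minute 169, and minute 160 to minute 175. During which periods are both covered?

minute 39 to minute 69, minute 78 to minute 127, minute 162 to minute 172

A, merged: minute 39 to minute 151, minute 162 to minute 172.
B, merged: minute 4 to minute 69, minute 78 to minute 127, minute 157 to minute 182.
minute 39 to minute 151 ∩ B → minute 39 to minute 69, minute 78 to minute 127.
minute 162 to minute 172 ∩ B → minute 162 to minute 172.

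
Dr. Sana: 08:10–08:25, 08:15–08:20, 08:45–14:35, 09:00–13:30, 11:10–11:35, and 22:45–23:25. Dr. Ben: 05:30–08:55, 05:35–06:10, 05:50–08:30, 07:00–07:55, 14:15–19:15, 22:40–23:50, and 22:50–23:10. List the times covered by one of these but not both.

First set merges to 08:10–08:25, 08:45–14:35, 22:45–23:25.
Second set merges to 05:30–08:55, 14:15–19:15, 22:40–23:50.
Only in the first: 08:55–14:15.
Only in the second: 05:30–08:10, 08:25–08:45, 14:35–19:15, 22:40–22:45, 23:25–23:50.
Together these are the periods covered by exactly one.

05:30–08:10, 08:25–08:45, 08:55–14:15, 14:35–19:15, 22:40–22:45, 23:25–23:50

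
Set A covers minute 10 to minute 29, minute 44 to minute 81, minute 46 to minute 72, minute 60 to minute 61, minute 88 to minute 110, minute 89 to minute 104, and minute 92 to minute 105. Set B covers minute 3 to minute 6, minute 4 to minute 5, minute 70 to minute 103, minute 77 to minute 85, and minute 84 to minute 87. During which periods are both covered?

First set merges to minute 10 to minute 29, minute 44 to minute 81, minute 88 to minute 110.
Second set merges to minute 3 to minute 6, minute 70 to minute 103.
minute 10 to minute 29: no overlap with the second set.
minute 44 to minute 81 meets the second set on minute 70 to minute 81.
minute 88 to minute 110 meets the second set on minute 88 to minute 103.

minute 70 to minute 81, minute 88 to minute 103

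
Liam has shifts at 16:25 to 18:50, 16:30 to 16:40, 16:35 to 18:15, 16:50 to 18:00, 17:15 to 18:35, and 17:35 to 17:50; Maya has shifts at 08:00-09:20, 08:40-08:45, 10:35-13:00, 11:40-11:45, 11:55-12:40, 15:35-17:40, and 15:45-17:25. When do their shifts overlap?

16:25-17:40

A, merged: 16:25-18:50.
B, merged: 08:00-09:20, 10:35-13:00, 15:35-17:40.
16:25-18:50 ∩ B → 16:25-17:40.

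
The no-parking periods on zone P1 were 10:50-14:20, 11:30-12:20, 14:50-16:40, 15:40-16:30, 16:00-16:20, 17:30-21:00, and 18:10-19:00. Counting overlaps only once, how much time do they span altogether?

Merged: 10:50–14:20, 14:50–16:40, 17:30–21:00.
Lengths: 3 h 30 min + 1 h 50 min + 3 h 30 min = 8 h 50 min.

8 h 50 min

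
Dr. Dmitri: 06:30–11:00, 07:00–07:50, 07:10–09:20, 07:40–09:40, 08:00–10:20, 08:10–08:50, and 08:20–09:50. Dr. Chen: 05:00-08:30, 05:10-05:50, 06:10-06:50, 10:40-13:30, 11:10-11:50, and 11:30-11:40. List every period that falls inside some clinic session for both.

06:30–08:30, 10:40–11:00

A, merged: 06:30–11:00.
B, merged: 05:00–08:30, 10:40–13:30.
06:30–11:00 overlaps B on 06:30–08:30, 10:40–11:00.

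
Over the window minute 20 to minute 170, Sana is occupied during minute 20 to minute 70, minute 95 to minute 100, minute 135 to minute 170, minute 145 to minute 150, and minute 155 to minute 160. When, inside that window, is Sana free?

minute 70 to minute 95, minute 100 to minute 135

The merged coverage is minute 20 to minute 70, minute 95 to minute 100, minute 135 to minute 170.
Uncovered inside minute 20 to minute 170: minute 70 to minute 95, minute 100 to minute 135.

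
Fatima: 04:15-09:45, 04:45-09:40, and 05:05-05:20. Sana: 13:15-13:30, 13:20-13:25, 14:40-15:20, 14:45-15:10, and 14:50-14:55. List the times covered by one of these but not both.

First set merges to 04:15–09:45.
Second set merges to 13:15–13:30, 14:40–15:20.
Only in the first: 04:15–09:45.
Only in the second: 13:15–13:30, 14:40–15:20.
Together these are the periods covered by exactly one.

04:15–09:45, 13:15–13:30, 14:40–15:20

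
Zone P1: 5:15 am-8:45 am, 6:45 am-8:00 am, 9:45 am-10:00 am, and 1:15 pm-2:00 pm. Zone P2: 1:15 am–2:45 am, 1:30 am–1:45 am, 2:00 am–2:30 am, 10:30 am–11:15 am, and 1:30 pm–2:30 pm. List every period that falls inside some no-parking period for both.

A, merged: 5:15 am–8:45 am, 9:45 am–10:00 am, 1:15 pm–2:00 pm.
B, merged: 1:15 am–2:45 am, 10:30 am–11:15 am, 1:30 pm–2:30 pm.
5:15 am–8:45 am meets no B interval.
9:45 am–10:00 am meets no B interval.
1:15 pm–2:00 pm ∩ B → 1:30 pm–2:00 pm.

1:30 pm–2:00 pm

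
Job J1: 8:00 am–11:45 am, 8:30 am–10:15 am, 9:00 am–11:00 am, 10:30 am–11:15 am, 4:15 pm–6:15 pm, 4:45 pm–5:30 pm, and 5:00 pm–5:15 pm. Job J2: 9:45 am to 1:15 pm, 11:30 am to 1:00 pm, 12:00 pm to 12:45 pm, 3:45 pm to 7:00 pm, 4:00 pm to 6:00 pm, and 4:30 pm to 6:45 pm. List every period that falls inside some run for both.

9:45 am-11:45 am, 4:15 pm-6:15 pm

A, merged: 8:00 am-11:45 am, 4:15 pm-6:15 pm.
B, merged: 9:45 am-1:15 pm, 3:45 pm-7:00 pm.
8:00 am-11:45 am ∩ B → 9:45 am-11:45 am.
4:15 pm-6:15 pm ∩ B → 4:15 pm-6:15 pm.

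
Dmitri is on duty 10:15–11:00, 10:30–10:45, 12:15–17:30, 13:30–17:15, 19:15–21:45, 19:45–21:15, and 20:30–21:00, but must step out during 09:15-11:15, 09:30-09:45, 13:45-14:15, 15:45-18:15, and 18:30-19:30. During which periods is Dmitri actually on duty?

First set merges to 10:15–11:00, 12:15–17:30, 19:15–21:45.
Second set merges to 09:15–11:15, 13:45–14:15, 15:45–18:15, 18:30–19:30.
10:15–11:00: fully covered by B → removed.
12:15–17:30 minus B → 12:15–13:45, 14:15–15:45.
19:15–21:45 minus B → 19:30–21:45.

12:15–13:45, 14:15–15:45, 19:30–21:45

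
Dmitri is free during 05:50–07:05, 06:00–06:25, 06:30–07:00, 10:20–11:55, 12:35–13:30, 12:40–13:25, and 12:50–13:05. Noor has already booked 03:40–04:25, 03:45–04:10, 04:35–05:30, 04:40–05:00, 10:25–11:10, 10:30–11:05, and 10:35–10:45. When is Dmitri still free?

Merge the first list: 05:50-07:05, 10:20-11:55, 12:35-13:30.
Merge the second list: 03:40-04:25, 04:35-05:30, 10:25-11:10.
05:50-07:05: no B overlap → unchanged.
10:20-11:55 minus B → 10:20-10:25, 11:10-11:55.
12:35-13:30: no B overlap → unchanged.

05:50-07:05, 10:20-10:25, 11:10-11:55, 12:35-13:30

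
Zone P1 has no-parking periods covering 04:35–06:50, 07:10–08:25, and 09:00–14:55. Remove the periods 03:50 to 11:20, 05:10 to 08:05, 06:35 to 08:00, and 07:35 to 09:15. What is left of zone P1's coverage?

11:20–14:55

B, merged: 03:50–11:20.
04:35–06:50: entirely removed.
07:10–08:25: entirely removed.
09:00–14:55 \ B = 11:20–14:55.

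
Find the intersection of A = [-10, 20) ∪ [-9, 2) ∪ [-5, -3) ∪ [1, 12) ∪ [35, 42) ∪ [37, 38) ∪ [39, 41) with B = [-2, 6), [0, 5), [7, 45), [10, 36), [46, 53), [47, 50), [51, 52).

Merge the first list: [-10, 20), [35, 42).
Merge the second list: [-2, 6), [7, 45), [46, 53).
[-10, 20) meets the second set on [-2, 6), [7, 20).
[35, 42) meets the second set on [35, 42).

[-2, 6) ∪ [7, 20) ∪ [35, 42)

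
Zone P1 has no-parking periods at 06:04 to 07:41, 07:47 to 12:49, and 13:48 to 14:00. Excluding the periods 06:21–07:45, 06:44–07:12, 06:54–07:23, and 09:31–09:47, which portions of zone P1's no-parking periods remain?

Second set merges to 06:21-07:45, 09:31-09:47.
06:04-07:41 with B removed leaves 06:04-06:21.
07:47-12:49 with B removed leaves 07:47-09:31, 09:47-12:49.
13:48-14:00 is untouched.

06:04-06:21, 07:47-09:31, 09:47-12:49, 13:48-14:00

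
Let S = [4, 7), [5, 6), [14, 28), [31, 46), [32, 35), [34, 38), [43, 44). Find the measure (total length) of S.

Merged: [4, 7), [14, 28), [31, 46).
Lengths: 3 + 14 + 15 = 32.

32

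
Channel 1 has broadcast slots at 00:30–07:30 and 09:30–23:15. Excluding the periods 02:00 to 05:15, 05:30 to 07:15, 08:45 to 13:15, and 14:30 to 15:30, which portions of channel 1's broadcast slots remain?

00:30–02:00, 05:15–05:30, 07:15–07:30, 13:15–14:30, 15:30–23:15

00:30–07:30 with B removed leaves 00:30–02:00, 05:15–05:30, 07:15–07:30.
09:30–23:15 with B removed leaves 13:15–14:30, 15:30–23:15.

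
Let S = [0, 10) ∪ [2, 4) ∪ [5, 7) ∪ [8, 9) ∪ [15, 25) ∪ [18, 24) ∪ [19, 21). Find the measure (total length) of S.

20

Merged: [0, 10), [15, 25).
Lengths: 10 + 10 = 20.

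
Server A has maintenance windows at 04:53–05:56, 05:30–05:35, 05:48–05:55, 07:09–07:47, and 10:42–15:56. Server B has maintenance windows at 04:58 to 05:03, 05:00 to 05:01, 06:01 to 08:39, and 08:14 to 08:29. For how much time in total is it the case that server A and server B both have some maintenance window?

Merge the first list: 04:53-05:56, 07:09-07:47, 10:42-15:56.
Merge the second list: 04:58-05:03, 06:01-08:39.
A ∩ B = 04:58-05:03, 07:09-07:47.
Total: 5 min + 38 min = 43 min.

43 min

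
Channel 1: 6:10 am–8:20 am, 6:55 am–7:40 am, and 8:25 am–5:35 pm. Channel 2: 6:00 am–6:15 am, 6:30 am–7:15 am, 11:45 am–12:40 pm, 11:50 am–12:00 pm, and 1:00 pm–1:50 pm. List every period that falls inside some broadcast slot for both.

6:10 am-6:15 am, 6:30 am-7:15 am, 11:45 am-12:40 pm, 1:00 pm-1:50 pm

First set merges to 6:10 am-8:20 am, 8:25 am-5:35 pm.
Second set merges to 6:00 am-6:15 am, 6:30 am-7:15 am, 11:45 am-12:40 pm, 1:00 pm-1:50 pm.
6:10 am-8:20 am meets the second set on 6:10 am-6:15 am, 6:30 am-7:15 am.
8:25 am-5:35 pm meets the second set on 11:45 am-12:40 pm, 1:00 pm-1:50 pm.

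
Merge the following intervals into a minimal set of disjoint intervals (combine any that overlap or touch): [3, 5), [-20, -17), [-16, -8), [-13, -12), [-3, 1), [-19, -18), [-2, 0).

Sort by start: [-20, -17), [-19, -18), [-16, -8), [-13, -12), [-3, 1), [-2, 0), [3, 5).
[-19, -18) overlaps/touches [-20, -17) → extend to [-20, -17).
[-16, -8) is disjoint → start new block.
[-13, -12) overlaps/touches [-16, -8) → extend to [-16, -8).
[-3, 1) is disjoint → start new block.
[-2, 0) overlaps/touches [-3, 1) → extend to [-3, 1).
[3, 5) is disjoint → start new block.

[-20, -17) ∪ [-16, -8) ∪ [-3, 1) ∪ [3, 5)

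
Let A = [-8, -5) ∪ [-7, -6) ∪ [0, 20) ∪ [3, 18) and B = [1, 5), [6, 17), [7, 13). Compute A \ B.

Merge the first list: [-8, -5), [0, 20).
Merge the second list: [1, 5), [6, 17).
[-8, -5): no B overlap → unchanged.
[0, 20) minus B → [0, 1), [5, 6), [17, 20).

[-8, -5) ∪ [0, 1) ∪ [5, 6) ∪ [17, 20)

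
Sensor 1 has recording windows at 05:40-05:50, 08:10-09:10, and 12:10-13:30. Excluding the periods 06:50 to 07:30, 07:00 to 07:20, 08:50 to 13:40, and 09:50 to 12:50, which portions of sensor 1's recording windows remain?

05:40–05:50, 08:10–08:50

Second set merges to 06:50–07:30, 08:50–13:40.
05:40–05:50: no B overlap → unchanged.
08:10–09:10 minus B → 08:10–08:50.
12:10–13:30: fully covered by B → removed.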